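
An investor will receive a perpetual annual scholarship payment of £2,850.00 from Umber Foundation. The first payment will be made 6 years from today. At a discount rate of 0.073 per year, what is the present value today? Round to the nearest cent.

£27448.80

Value at end of year 5: C / r = £2,850.00 / 0.073 = £39,041.0959
Discount to today: PV = £39,041.0959 / (1 + 0.073)^5 = £39,041.0959 / 1.422324 = £27,448.80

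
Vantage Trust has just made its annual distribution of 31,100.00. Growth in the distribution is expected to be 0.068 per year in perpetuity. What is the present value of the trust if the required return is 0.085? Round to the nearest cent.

D₁ = D₀ × (1 + g) = 31,100.00 × 1.068 = 33,214.8000
Growing perpetuity: P = D₁ / (r − g) = 33,214.8000 / (0.085 − 0.068) = 1,953,811.76

1953811.76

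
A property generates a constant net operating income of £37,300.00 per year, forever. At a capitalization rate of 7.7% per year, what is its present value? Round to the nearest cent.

Level perpetuity: PV = C / r = £37,300.00 / 0.077 = £484,415.58

£484415.58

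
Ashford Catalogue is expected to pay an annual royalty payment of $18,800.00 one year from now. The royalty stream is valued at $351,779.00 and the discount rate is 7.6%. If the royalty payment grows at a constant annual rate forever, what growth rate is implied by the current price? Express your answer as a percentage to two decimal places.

P = D₁/(r−g) ⇒ g = r − D₁/P = 0.076 − $18,800.00/$351,779.00 = 0.022557

2.26%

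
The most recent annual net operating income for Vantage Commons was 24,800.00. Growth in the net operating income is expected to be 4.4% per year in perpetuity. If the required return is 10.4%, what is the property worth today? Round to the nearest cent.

431520.00

D₁ = D₀ × (1 + g) = 24,800.00 × 1.044 = 25,891.2000
Growing perpetuity: P = D₁ / (r − g) = 25,891.2000 / (0.104 − 0.044) = 431,520.00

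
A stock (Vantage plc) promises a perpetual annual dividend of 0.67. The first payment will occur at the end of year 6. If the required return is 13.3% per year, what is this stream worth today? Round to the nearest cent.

2.70

Value at end of year 5: C / r = 0.67 / 0.133 = 5.0376
Discount to today: PV = 5.0376 / (1 + 0.133)^5 = 5.0376 / 1.867022 = 2.70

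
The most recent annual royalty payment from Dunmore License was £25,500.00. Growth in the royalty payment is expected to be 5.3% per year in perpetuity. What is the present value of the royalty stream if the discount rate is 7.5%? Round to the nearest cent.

D₁ = D₀ × (1 + g) = £25,500.00 × 1.053 = £26,851.5000
Growing perpetuity: P = D₁ / (r − g) = £26,851.5000 / (0.075 − 0.053) = £1,220,522.73

£1220522.73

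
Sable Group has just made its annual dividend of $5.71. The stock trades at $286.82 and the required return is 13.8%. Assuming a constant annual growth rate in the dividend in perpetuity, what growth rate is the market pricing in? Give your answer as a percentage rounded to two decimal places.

11.58%

P = D₀(1+g)/(r−g) ⇒ P(r−g) = D₀(1+g) ⇒ g(P+D₀) = P·r − D₀
g = (P·r − D₀)/(P + D₀) = ($286.82×0.138 − $5.71) / ($286.82 + $5.71) = 0.115787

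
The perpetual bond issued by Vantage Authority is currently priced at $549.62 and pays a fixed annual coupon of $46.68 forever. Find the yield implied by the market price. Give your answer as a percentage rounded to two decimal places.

P = C/r ⇒ r = C/P = $46.68/$549.62 = 0.084931

8.49%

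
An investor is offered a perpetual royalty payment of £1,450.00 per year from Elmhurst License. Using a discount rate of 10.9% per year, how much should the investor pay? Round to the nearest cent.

Level perpetuity: PV = C / r = £1,450.00 / 0.109 = £13,302.75

£13302.75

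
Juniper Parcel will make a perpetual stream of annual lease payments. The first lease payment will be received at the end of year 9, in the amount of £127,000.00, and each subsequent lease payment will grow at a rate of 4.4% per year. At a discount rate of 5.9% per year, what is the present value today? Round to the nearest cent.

£5352353.40

Value at end of year 8: C₁ / (r − g) = £127,000.00 / (0.059 − 0.044) = £8,466,666.6667
Discount to today: PV = £8,466,666.6667 / (1 + 0.059)^8 = £8,466,666.6667 / 1.581859 = £5,352,353.40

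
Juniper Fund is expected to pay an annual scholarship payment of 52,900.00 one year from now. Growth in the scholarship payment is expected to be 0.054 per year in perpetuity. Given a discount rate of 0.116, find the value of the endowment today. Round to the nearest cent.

853225.81

Growing perpetuity: P = D₁ / (r − g) = 52,900.0000 / (0.116 − 0.054) = 853,225.81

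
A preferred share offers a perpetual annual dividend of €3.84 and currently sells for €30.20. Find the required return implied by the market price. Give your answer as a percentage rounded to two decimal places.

P = C/r ⇒ r = C/P = €3.84/€30.20 = 0.127152

12.72%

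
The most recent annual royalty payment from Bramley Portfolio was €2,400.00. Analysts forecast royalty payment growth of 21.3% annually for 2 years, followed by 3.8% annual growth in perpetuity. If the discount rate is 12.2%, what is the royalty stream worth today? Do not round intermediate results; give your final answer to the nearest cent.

D_1 = 2911.20000
D_2 = 3531.28560
Terminal value at year 2: TV = D_2×(1+g_2)/(r−g_2) = 3665.47445/0.084 = 43636.60063
P_0 = D_1/(1+r)^1 + D_2/(1+r)^2 + TV/(1+r)^2
    = 2594.65241 + 2805.09213 + 34662.92417 = 40062.66870

€40062.67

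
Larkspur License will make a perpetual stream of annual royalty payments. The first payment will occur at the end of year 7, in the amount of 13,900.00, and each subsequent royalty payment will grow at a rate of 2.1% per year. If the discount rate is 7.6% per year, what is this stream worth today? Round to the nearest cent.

Value at end of year 6: C₁ / (r − g) = 13,900.00 / (0.076 − 0.021) = 252,727.2727
Discount to today: PV = 252,727.2727 / (1 + 0.076)^6 = 252,727.2727 / 1.551935 = 162,846.52

162846.52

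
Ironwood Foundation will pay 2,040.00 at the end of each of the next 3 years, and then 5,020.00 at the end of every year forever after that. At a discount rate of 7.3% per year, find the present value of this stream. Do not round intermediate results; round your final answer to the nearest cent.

60989.33

PV of 3-year annuity: 2,040.00 × [1 − (1+0.073)^−3] / 0.073 = 5324.39603
Perpetuity value at year 3: 5,020.00 / 0.073 = 68767.12329
PV of perpetuity: 68767.12329 / (1+0.073)^3 = 55664.93306
Total PV = 5324.39603 + 55664.93306 = 60989.32909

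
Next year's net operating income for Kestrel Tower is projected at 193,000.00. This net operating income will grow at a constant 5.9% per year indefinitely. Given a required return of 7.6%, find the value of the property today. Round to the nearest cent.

Growing perpetuity: P = D₁ / (r − g) = 193,000.0000 / (0.076 − 0.059) = 11,352,941.18

11352941.18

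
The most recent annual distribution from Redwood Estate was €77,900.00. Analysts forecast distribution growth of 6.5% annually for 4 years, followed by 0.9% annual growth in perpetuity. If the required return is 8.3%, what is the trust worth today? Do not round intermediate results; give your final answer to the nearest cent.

D_1 = 82963.50000
D_2 = 88356.12750
D_3 = 94099.27579
D_4 = 100215.72871
Terminal value at year 4: TV = D_4×(1+g_2)/(r−g_2) = 101117.67027/0.074 = 1366455.00368
P_0 = D_1/(1+r)^1 + D_2/(1+r)^2 + D_3/(1+r)^3 + D_4/(1+r)^4 + TV/(1+r)^4
    = 76605.26316 + 75332.04549 + 74079.98933 + 72848.74297 + 993302.45482 = 1292168.49577

€1292168.50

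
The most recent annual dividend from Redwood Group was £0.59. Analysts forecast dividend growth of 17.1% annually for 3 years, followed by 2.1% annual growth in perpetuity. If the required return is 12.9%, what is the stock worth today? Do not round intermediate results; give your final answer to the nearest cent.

£8.13

D_1 = 0.69089
D_2 = 0.80903
D_3 = 0.94738
Terminal value at year 3: TV = D_3×(1+g_2)/(r−g_2) = 0.96727/0.108 = 8.95622
P_0 = D_1/(1+r)^1 + D_2/(1+r)^2 + D_3/(1+r)^3 + TV/(1+r)^3
    = 0.61195 + 0.63471 + 0.65833 + 6.22362 = 8.12861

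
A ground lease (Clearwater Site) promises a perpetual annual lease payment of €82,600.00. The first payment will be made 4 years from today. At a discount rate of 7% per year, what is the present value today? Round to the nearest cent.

Value at end of year 3: C / r = €82,600.00 / 0.07 = €1,180,000.0000
Discount to today: PV = €1,180,000.0000 / (1 + 0.07)^3 = €1,180,000.0000 / 1.225043 = €963,231.49

€963231.49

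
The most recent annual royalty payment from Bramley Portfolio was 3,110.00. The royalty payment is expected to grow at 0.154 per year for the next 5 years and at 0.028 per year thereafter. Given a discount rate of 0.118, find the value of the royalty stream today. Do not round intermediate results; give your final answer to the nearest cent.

D_1 = 3588.94000
D_2 = 4141.63676
D_3 = 4779.44882
D_4 = 5515.48394
D_5 = 6364.86847
Terminal value at year 5: TV = D_5×(1+g_2)/(r−g_2) = 6543.08478/0.09 = 72700.94204
P_0 = D_1/(1+r)^1 + D_2/(1+r)^2 + D_3/(1+r)^3 + D_4/(1+r)^4 + D_5/(1+r)^5 + TV/(1+r)^5
    = 3210.14311 + 3313.51087 + 3420.20710 + 3530.33900 + 3644.01718 + 41622.77397 = 58740.99123

58740.99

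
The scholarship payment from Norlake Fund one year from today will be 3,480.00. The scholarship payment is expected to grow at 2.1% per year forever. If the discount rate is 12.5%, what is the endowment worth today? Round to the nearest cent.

33461.54

Growing perpetuity: P = D₁ / (r − g) = 3,480.0000 / (0.125 − 0.021) = 33,461.54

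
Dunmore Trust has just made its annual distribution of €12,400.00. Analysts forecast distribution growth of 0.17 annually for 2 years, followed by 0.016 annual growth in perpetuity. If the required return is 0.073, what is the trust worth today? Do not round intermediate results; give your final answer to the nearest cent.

€291056.65

D_1 = 14508.00000
D_2 = 16974.36000
Terminal value at year 2: TV = D_2×(1+g_2)/(r−g_2) = 17245.94976/0.057 = 302560.52211
P_0 = D_1/(1+r)^1 + D_2/(1+r)^2 + TV/(1+r)^2
    = 13520.96925 + 14743.27495 + 262792.40956 = 291056.65375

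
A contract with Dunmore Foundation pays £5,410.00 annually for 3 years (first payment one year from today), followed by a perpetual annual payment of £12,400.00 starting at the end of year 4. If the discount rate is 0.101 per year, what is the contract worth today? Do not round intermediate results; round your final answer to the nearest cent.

PV of 3-year annuity: £5,410.00 × [1 − (1+0.101)^−3] / 0.101 = 13430.21892
Perpetuity value at year 3: £12,400.00 / 0.101 = 122772.27723
PV of perpetuity: 122772.27723 / (1+0.101)^3 = 91989.52037
Total PV = 13430.21892 + 91989.52037 = 105419.73929

£105419.74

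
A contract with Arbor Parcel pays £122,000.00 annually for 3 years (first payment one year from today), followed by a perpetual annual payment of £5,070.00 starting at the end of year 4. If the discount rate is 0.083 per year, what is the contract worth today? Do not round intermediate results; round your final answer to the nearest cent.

PV of 3-year annuity: £122,000.00 × [1 − (1+0.083)^−3] / 0.083 = 312711.64293
Perpetuity value at year 3: £5,070.00 / 0.083 = 61084.33735
PV of perpetuity: 61084.33735 / (1+0.083)^3 = 48088.86170
Total PV = 312711.64293 + 48088.86170 = 360800.50463

£360800.50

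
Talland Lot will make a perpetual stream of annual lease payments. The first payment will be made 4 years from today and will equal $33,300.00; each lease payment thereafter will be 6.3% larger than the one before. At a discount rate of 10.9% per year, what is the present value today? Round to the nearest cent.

Value at end of year 3: C₁ / (r − g) = $33,300.00 / (0.109 − 0.063) = $723,913.0435
Discount to today: PV = $723,913.0435 / (1 + 0.109)^3 = $723,913.0435 / 1.363938 = $530,752.15

$530752.15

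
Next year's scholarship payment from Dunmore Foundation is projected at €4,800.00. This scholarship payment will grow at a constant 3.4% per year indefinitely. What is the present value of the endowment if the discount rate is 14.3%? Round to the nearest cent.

Growing perpetuity: P = D₁ / (r − g) = €4,800.0000 / (0.143 − 0.034) = €44,036.70

€44036.70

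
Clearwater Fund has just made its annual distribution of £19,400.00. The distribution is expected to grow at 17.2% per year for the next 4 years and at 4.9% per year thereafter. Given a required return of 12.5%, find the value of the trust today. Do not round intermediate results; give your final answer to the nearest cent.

£401452.29

D_1 = 22736.80000
D_2 = 26647.52960
D_3 = 31230.90469
D_4 = 36602.62030
Terminal value at year 4: TV = D_4×(1+g_2)/(r−g_2) = 38396.14869/0.076 = 505212.48280
P_0 = D_1/(1+r)^1 + D_2/(1+r)^2 + D_3/(1+r)^3 + D_4/(1+r)^4 + TV/(1+r)^4
    = 20210.48889 + 21054.83820 + 21934.46255 + 22850.83566 + 315401.66583 = 401452.29114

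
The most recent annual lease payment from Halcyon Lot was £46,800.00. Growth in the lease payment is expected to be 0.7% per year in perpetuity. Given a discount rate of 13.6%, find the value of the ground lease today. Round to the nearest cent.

D₁ = D₀ × (1 + g) = £46,800.00 × 1.007 = £47,127.6000
Growing perpetuity: P = D₁ / (r − g) = £47,127.6000 / (0.136 − 0.007) = £365,330.23

£365330.23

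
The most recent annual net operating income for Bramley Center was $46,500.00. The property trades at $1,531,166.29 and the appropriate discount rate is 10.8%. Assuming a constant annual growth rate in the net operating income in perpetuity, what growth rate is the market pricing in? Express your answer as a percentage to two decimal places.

7.53%

P = D₀(1+g)/(r−g) ⇒ P(r−g) = D₀(1+g) ⇒ g(P+D₀) = P·r − D₀
g = (P·r − D₀)/(P + D₀) = ($1,531,166.29×0.108 − $46,500.00) / ($1,531,166.29 + $46,500.00) = 0.075343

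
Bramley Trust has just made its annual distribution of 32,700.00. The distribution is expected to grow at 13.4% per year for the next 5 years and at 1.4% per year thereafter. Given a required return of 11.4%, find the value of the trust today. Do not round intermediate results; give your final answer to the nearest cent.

534950.50

D_1 = 37081.80000
D_2 = 42050.76120
D_3 = 47685.56320
D_4 = 54075.42867
D_5 = 61321.53611
Terminal value at year 5: TV = D_5×(1+g_2)/(r−g_2) = 62180.03762/0.1 = 621800.37617
P_0 = D_1/(1+r)^1 + D_2/(1+r)^2 + D_3/(1+r)^3 + D_4/(1+r)^4 + D_5/(1+r)^5 + TV/(1+r)^5
    = 33287.07361 + 33884.68714 + 34493.02982 + 35112.29427 + 35742.67657 + 362430.74040 = 534950.50179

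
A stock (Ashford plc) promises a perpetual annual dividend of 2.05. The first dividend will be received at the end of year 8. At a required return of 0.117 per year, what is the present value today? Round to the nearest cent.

Value at end of year 7: C / r = 2.05 / 0.117 = 17.5214
Discount to today: PV = 17.5214 / (1 + 0.117)^7 = 17.5214 / 2.169563 = 8.08

8.08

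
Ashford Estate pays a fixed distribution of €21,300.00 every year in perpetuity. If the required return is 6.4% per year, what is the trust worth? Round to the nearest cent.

€332812.50

Level perpetuity: PV = C / r = €21,300.00 / 0.064 = €332,812.50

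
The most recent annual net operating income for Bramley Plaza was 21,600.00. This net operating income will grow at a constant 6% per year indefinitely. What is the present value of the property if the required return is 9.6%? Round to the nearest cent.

D₁ = D₀ × (1 + g) = 21,600.00 × 1.06 = 22,896.0000
Growing perpetuity: P = D₁ / (r − g) = 22,896.0000 / (0.096 − 0.06) = 636,000.00

636000.00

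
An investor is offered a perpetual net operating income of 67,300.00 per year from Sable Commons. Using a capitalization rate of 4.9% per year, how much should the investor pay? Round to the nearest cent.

1373469.39

Level perpetuity: PV = C / r = 67,300.00 / 0.049 = 1,373,469.39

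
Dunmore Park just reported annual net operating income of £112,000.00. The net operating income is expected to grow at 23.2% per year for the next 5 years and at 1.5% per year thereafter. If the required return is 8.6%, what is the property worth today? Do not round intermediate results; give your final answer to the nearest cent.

£3839010.07

D_1 = 137984.00000
D_2 = 169996.28800
D_3 = 209435.42682
D_4 = 258024.44584
D_5 = 317886.11727
Terminal value at year 5: TV = D_5×(1+g_2)/(r−g_2) = 322654.40903/0.071 = 4544428.29621
P_0 = D_1/(1+r)^1 + D_2/(1+r)^2 + D_3/(1+r)^3 + D_4/(1+r)^4 + D_5/(1+r)^5 + TV/(1+r)^5
    = 127057.09024 + 144138.43018 + 163516.15652 + 185498.99156 + 210437.16169 + 3008362.24113 = 3839010.07133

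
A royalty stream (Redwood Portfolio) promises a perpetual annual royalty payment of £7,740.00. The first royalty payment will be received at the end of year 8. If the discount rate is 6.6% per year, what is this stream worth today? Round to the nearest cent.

Value at end of year 7: C / r = £7,740.00 / 0.066 = £117,272.7273
Discount to today: PV = £117,272.7273 / (1 + 0.066)^7 = £117,272.7273 / 1.564229 = £74,971.57

£74971.57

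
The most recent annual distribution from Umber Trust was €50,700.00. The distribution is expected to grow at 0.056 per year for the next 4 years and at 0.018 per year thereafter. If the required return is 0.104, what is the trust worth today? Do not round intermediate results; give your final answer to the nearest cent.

D_1 = 53539.20000
D_2 = 56537.39520
D_3 = 59703.48933
D_4 = 63046.88473
Terminal value at year 4: TV = D_4×(1+g_2)/(r−g_2) = 64181.72866/0.086 = 746299.17045
P_0 = D_1/(1+r)^1 + D_2/(1+r)^2 + D_3/(1+r)^3 + D_4/(1+r)^4 + TV/(1+r)^4
    = 48495.65217 + 46387.14556 + 44370.31314 + 42441.16909 + 502385.00158 = 684079.28155

€684079.28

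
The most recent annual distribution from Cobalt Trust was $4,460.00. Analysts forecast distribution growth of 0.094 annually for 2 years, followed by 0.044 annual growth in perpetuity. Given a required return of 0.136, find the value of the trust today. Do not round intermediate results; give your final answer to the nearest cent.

D_1 = 4879.24000
D_2 = 5337.88856
Terminal value at year 2: TV = D_2×(1+g_2)/(r−g_2) = 5572.75566/0.092 = 60573.43105
P_0 = D_1/(1+r)^1 + D_2/(1+r)^2 + TV/(1+r)^2
    = 4295.10563 + 4136.30771 + 46938.10058 = 55369.51393

$55369.51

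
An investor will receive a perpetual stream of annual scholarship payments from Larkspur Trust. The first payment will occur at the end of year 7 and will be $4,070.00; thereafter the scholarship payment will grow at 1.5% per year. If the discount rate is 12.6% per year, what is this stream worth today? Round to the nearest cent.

Value at end of year 6: C₁ / (r − g) = $4,070.00 / (0.126 − 0.015) = $36,666.6667
Discount to today: PV = $36,666.6667 / (1 + 0.126)^6 = $36,666.6667 / 2.038123 = $17,990.41

$17990.41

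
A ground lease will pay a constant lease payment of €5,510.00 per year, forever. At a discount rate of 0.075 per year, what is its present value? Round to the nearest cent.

€73466.67

Level perpetuity: PV = C / r = €5,510.00 / 0.075 = €73,466.67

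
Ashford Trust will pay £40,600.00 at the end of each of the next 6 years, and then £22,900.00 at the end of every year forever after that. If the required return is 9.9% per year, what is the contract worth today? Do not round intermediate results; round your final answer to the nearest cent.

£308627.68

PV of 6-year annuity: £40,600.00 × [1 − (1+0.099)^−6] / 0.099 = 177342.97386
Perpetuity value at year 6: £22,900.00 / 0.099 = 231313.13131
PV of perpetuity: 231313.13131 / (1+0.099)^6 = 131284.70517
Total PV = 177342.97386 + 131284.70517 = 308627.67903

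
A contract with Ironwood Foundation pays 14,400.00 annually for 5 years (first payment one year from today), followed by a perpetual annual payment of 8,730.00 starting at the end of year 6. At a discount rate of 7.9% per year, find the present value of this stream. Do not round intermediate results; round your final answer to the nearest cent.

133204.79

PV of 5-year annuity: 14,400.00 × [1 − (1+0.079)^−5] / 0.079 = 57646.87902
Perpetuity value at year 5: 8,730.00 / 0.079 = 110506.32911
PV of perpetuity: 110506.32911 / (1+0.079)^5 = 75557.90871
Total PV = 57646.87902 + 75557.90871 = 133204.78773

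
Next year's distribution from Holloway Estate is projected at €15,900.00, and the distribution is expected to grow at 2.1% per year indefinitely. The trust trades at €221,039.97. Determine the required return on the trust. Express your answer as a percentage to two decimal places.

P = D₁/(r − g) ⇒ r = D₁/P + g = €15,900.0000/€221,039.97 + 0.021 = 0.071933 + 0.021 = 0.092933

9.29%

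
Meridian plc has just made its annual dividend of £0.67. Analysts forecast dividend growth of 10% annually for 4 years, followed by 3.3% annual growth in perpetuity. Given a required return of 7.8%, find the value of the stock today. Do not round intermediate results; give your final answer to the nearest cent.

D_1 = 0.73700
D_2 = 0.81070
D_3 = 0.89177
D_4 = 0.98095
Terminal value at year 4: TV = D_4×(1+g_2)/(r−g_2) = 1.01332/0.045 = 22.51818
P_0 = D_1/(1+r)^1 + D_2/(1+r)^2 + D_3/(1+r)^3 + D_4/(1+r)^4 + TV/(1+r)^4
    = 0.68367 + 0.69763 + 0.71186 + 0.72639 + 16.67471 = 19.49426

£19.49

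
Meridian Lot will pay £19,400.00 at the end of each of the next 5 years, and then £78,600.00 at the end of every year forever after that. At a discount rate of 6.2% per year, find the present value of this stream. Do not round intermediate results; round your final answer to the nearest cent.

PV of 5-year annuity: £19,400.00 × [1 − (1+0.062)^−5] / 0.062 = 81277.14613
Perpetuity value at year 5: £78,600.00 / 0.062 = 1267741.93548
PV of perpetuity: 1267741.93548 / (1+0.062)^5 = 938443.80735
Total PV = 81277.14613 + 938443.80735 = 1019720.95348

£1019720.95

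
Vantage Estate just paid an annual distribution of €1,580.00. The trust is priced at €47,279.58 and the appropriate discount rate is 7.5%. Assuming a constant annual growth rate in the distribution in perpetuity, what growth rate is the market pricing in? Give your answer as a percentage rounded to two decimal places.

P = D₀(1+g)/(r−g) ⇒ P(r−g) = D₀(1+g) ⇒ g(P+D₀) = P·r − D₀
g = (P·r − D₀)/(P + D₀) = (€47,279.58×0.075 − €1,580.00) / (€47,279.58 + €1,580.00) = 0.040237

4.02%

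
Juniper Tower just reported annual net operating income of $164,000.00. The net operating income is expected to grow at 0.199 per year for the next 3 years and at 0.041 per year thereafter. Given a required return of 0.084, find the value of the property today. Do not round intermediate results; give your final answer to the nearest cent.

$5976710.10

D_1 = 196636.00000
D_2 = 235766.56400
D_3 = 282684.11024
Terminal value at year 3: TV = D_3×(1+g_2)/(r−g_2) = 294274.15876/0.043 = 6843585.08734
P_0 = D_1/(1+r)^1 + D_2/(1+r)^2 + D_3/(1+r)^3 + TV/(1+r)^3
    = 181398.52399 + 200642.83234 + 221928.74168 + 5372740.00199 = 5976710.09999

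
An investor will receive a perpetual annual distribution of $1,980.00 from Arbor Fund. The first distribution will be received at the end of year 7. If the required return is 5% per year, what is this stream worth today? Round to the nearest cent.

Value at end of year 6: C / r = $1,980.00 / 0.05 = $39,600.0000
Discount to today: PV = $39,600.0000 / (1 + 0.05)^6 = $39,600.0000 / 1.340096 = $29,550.13

$29550.13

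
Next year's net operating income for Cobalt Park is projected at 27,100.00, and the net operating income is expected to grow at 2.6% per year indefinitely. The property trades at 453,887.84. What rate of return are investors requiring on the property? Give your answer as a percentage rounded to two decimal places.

8.57%

P = D₁/(r − g) ⇒ r = D₁/P + g = 27,100.0000/453,887.84 + 0.026 = 0.059706 + 0.026 = 0.085706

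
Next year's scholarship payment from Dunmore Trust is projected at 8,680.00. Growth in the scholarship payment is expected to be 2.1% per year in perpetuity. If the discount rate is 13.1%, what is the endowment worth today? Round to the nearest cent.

78909.09

Growing perpetuity: P = D₁ / (r − g) = 8,680.0000 / (0.131 − 0.021) = 78,909.09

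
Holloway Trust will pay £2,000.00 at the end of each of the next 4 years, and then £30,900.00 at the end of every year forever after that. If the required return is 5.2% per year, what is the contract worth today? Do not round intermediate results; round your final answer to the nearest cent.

PV of 4-year annuity: £2,000.00 × [1 − (1+0.052)^−4] / 0.052 = 7059.07689
Perpetuity value at year 4: £30,900.00 / 0.052 = 594230.76923
PV of perpetuity: 594230.76923 / (1+0.052)^4 = 485168.03121
Total PV = 7059.07689 + 485168.03121 = 492227.10811

£492227.11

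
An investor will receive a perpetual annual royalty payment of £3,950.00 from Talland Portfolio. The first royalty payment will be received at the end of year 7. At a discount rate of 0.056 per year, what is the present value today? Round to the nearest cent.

Value at end of year 6: C / r = £3,950.00 / 0.056 = £70,535.7143
Discount to today: PV = £70,535.7143 / (1 + 0.056)^6 = £70,535.7143 / 1.386703 = £50,865.76

£50865.76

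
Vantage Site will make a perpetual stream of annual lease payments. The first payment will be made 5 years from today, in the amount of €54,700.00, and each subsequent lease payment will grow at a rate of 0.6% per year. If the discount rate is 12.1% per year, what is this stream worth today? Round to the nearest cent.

€301208.37

Value at end of year 4: C₁ / (r − g) = €54,700.00 / (0.121 − 0.006) = €475,652.1739
Discount to today: PV = €475,652.1739 / (1 + 0.121)^4 = €475,652.1739 / 1.579147 = €301,208.37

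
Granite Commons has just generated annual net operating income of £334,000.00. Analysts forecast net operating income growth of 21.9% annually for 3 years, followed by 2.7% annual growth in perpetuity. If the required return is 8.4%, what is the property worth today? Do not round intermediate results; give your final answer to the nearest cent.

D_1 = 407146.00000
D_2 = 496310.97400
D_3 = 605003.07731
Terminal value at year 3: TV = D_3×(1+g_2)/(r−g_2) = 621338.16039/0.057 = 10900669.48058
P_0 = D_1/(1+r)^1 + D_2/(1+r)^2 + D_3/(1+r)^3 + TV/(1+r)^3
    = 375595.94096 + 422372.18822 + 474973.89063 + 8557862.90655 = 9830804.92636

£9830804.93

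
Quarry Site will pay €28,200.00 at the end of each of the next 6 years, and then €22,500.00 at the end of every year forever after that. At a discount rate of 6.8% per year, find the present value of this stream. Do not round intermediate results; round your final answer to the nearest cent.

PV of 6-year annuity: €28,200.00 × [1 − (1+0.068)^−6] / 0.068 = 135250.37076
Perpetuity value at year 6: €22,500.00 / 0.068 = 330882.35294
PV of perpetuity: 330882.35294 / (1+0.068)^6 = 222969.82308
Total PV = 135250.37076 + 222969.82308 = 358220.19384

€358220.19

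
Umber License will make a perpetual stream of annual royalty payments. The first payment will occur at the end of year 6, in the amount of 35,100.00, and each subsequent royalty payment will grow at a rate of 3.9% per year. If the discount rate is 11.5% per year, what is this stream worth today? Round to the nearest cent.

Value at end of year 5: C₁ / (r − g) = 35,100.00 / (0.115 − 0.039) = 461,842.1053
Discount to today: PV = 461,842.1053 / (1 + 0.115)^5 = 461,842.1053 / 1.723353 = 267,990.37

267990.37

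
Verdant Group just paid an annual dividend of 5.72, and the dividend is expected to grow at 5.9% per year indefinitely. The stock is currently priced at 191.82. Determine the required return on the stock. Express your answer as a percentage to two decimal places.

9.06%

D₁ = 5.72 × 1.059 = 6.0575
P = D₁/(r − g) ⇒ r = D₁/P + g = 6.0575/191.82 + 0.059 = 0.031579 + 0.059 = 0.090579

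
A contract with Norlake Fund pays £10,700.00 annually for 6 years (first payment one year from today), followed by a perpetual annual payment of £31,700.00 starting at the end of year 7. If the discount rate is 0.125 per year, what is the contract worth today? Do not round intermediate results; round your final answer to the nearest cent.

£168469.39

PV of 6-year annuity: £10,700.00 × [1 − (1+0.125)^−6] / 0.125 = 43376.07223
Perpetuity value at year 6: £31,700.00 / 0.125 = 253600.00000
PV of perpetuity: 253600.00000 / (1+0.125)^6 = 125093.31873
Total PV = 43376.07223 + 125093.31873 = 168469.39096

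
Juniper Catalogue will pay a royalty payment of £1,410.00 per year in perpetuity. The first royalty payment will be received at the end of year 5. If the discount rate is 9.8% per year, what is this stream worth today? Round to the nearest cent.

Value at end of year 4: C / r = £1,410.00 / 0.098 = £14,387.7551
Discount to today: PV = £14,387.7551 / (1 + 0.098)^4 = £14,387.7551 / 1.453481 = £9,898.83

£9898.83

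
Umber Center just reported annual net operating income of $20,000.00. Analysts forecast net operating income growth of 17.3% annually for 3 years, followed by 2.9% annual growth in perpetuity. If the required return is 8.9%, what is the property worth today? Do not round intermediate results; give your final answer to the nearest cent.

$498393.03

D_1 = 23460.00000
D_2 = 27518.58000
D_3 = 32279.29434
Terminal value at year 3: TV = D_3×(1+g_2)/(r−g_2) = 33215.39388/0.06 = 553589.89793
P_0 = D_1/(1+r)^1 + D_2/(1+r)^2 + D_3/(1+r)^3 + TV/(1+r)^3
    = 21542.69972 + 23204.39557 + 24994.26630 + 428651.66711 = 498393.02871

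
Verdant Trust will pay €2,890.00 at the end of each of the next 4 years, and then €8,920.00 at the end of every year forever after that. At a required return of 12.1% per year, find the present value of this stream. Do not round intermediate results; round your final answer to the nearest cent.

€55442.30

PV of 4-year annuity: €2,890.00 × [1 − (1+0.121)^−4] / 0.121 = 8759.48423
Perpetuity value at year 4: €8,920.00 / 0.121 = 73719.00826
PV of perpetuity: 73719.00826 / (1+0.121)^4 = 46682.81471
Total PV = 8759.48423 + 46682.81471 = 55442.29895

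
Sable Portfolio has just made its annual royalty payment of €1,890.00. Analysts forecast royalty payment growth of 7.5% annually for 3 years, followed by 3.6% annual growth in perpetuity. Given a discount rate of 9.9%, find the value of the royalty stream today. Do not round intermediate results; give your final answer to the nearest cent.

€34513.91

D_1 = 2031.75000
D_2 = 2184.13125
D_3 = 2347.94109
Terminal value at year 3: TV = D_3×(1+g_2)/(r−g_2) = 2432.46697/0.063 = 38610.58688
P_0 = D_1/(1+r)^1 + D_2/(1+r)^2 + D_3/(1+r)^3 + TV/(1+r)^3
    = 1848.72611 + 1808.35357 + 1768.86268 + 29087.96410 = 34513.90647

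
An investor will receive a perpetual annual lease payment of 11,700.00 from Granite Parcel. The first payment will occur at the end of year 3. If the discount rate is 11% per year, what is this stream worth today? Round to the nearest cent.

86327.11

Value at end of year 2: C / r = 11,700.00 / 0.11 = 106,363.6364
Discount to today: PV = 106,363.6364 / (1 + 0.11)^2 = 106,363.6364 / 1.232100 = 86,327.11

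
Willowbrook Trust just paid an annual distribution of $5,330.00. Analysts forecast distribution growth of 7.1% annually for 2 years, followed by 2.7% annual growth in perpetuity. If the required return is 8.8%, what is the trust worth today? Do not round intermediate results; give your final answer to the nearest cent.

$97365.34

D_1 = 5708.43000
D_2 = 6113.72853
Terminal value at year 2: TV = D_2×(1+g_2)/(r−g_2) = 6278.79920/0.061 = 102931.13443
P_0 = D_1/(1+r)^1 + D_2/(1+r)^2 + TV/(1+r)^2
    = 5246.71875 + 5164.73877 + 86953.88060 = 97365.33811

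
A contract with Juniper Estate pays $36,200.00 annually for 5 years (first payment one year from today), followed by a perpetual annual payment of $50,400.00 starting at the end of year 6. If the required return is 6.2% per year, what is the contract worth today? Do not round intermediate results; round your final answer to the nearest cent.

$753411.71

PV of 5-year annuity: $36,200.00 × [1 − (1+0.062)^−5] / 0.062 = 151661.47886
Perpetuity value at year 5: $50,400.00 / 0.062 = 812903.22581
PV of perpetuity: 812903.22581 / (1+0.062)^5 = 601750.22761
Total PV = 151661.47886 + 601750.22761 = 753411.70647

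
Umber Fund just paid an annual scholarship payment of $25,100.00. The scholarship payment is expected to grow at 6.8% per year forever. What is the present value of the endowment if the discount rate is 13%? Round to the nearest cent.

$432367.74

D₁ = D₀ × (1 + g) = $25,100.00 × 1.068 = $26,806.8000
Growing perpetuity: P = D₁ / (r − g) = $26,806.8000 / (0.13 − 0.068) = $432,367.74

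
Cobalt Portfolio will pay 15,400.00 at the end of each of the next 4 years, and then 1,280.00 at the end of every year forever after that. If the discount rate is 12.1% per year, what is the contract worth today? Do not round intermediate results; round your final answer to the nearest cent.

53375.72

PV of 4-year annuity: 15,400.00 × [1 − (1+0.121)^−4] / 0.121 = 46676.83640
Perpetuity value at year 4: 1,280.00 / 0.121 = 10578.51240
PV of perpetuity: 10578.51240 / (1+0.121)^4 = 6698.87924
Total PV = 46676.83640 + 6698.87924 = 53375.71564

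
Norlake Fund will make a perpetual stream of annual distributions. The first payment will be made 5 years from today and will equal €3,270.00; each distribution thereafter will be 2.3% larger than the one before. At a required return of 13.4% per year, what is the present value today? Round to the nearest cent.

Value at end of year 4: C₁ / (r − g) = €3,270.00 / (0.134 − 0.023) = €29,459.4595
Discount to today: PV = €29,459.4595 / (1 + 0.134)^4 = €29,459.4595 / 1.653683 = €17,814.46

€17814.46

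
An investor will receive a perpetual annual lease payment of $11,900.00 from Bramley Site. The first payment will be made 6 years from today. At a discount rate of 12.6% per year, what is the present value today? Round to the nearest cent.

Value at end of year 5: C / r = $11,900.00 / 0.126 = $94,444.4444
Discount to today: PV = $94,444.4444 / (1 + 0.126)^5 = $94,444.4444 / 1.810056 = $52,177.64

$52177.64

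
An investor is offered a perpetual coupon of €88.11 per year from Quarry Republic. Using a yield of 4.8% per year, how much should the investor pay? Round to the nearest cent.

Level perpetuity: PV = C / r = €88.11 / 0.048 = €1,835.63

€1835.63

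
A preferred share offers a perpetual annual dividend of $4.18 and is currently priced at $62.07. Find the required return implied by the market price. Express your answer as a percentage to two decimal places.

P = C/r ⇒ r = C/P = $4.18/$62.07 = 0.067343

6.73%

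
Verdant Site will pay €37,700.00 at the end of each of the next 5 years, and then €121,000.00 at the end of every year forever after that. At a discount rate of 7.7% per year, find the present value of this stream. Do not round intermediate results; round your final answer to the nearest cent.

€1236189.37

PV of 5-year annuity: €37,700.00 × [1 − (1+0.077)^−5] / 0.077 = 151722.90283
Perpetuity value at year 5: €121,000.00 / 0.077 = 1571428.57143
PV of perpetuity: 1571428.57143 / (1+0.077)^5 = 1084466.46950
Total PV = 151722.90283 + 1084466.46950 = 1236189.37233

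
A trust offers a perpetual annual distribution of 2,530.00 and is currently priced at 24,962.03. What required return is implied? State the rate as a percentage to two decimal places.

P = C/r ⇒ r = C/P = 2,530.00/24,962.03 = 0.101354

10.14%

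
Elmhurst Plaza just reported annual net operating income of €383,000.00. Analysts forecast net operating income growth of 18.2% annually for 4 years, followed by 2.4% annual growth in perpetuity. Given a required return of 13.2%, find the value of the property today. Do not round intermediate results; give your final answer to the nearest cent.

D_1 = 452706.00000
D_2 = 535098.49200
D_3 = 632486.41754
D_4 = 747598.94554
Terminal value at year 4: TV = D_4×(1+g_2)/(r−g_2) = 765541.32023/0.108 = 7088345.55768
P_0 = D_1/(1+r)^1 + D_2/(1+r)^2 + D_3/(1+r)^3 + D_4/(1+r)^4 + TV/(1+r)^4
    = 399916.96113 + 417581.13786 + 436025.53441 + 455284.61278 + 4316772.62490 = 6025580.87108

€6025580.87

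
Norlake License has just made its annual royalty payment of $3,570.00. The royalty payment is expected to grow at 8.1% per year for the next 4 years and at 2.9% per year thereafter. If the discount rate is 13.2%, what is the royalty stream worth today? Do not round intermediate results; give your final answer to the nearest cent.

$42401.93

D_1 = 3859.17000
D_2 = 4171.76277
D_3 = 4509.67555
D_4 = 4874.95927
Terminal value at year 4: TV = D_4×(1+g_2)/(r−g_2) = 5016.33309/0.103 = 48702.26304
P_0 = D_1/(1+r)^1 + D_2/(1+r)^2 + D_3/(1+r)^3 + D_4/(1+r)^4 + TV/(1+r)^4
    = 3409.16078 + 3255.56784 + 3108.89474 + 2968.82969 + 29659.47331 = 42401.92636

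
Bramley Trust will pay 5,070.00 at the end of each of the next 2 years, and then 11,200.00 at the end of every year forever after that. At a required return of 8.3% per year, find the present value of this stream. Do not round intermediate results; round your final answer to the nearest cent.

PV of 2-year annuity: 5,070.00 × [1 − (1+0.083)^−2] / 0.083 = 9004.10013
Perpetuity value at year 2: 11,200.00 / 0.083 = 134939.75904
PV of perpetuity: 134939.75904 / (1+0.083)^2 = 115049.04474
Total PV = 9004.10013 + 115049.04474 = 124053.14487

124053.14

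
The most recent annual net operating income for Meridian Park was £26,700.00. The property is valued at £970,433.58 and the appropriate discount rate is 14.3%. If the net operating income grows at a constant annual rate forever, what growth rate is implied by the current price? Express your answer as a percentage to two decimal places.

11.24%

P = D₀(1+g)/(r−g) ⇒ P(r−g) = D₀(1+g) ⇒ g(P+D₀) = P·r − D₀
g = (P·r − D₀)/(P + D₀) = (£970,433.58×0.143 − £26,700.00) / (£970,433.58 + £26,700.00) = 0.112394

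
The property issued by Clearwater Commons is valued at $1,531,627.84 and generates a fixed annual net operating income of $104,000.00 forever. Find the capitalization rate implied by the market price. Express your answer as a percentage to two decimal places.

6.79%

P = C/r ⇒ r = C/P = $104,000.00/$1,531,627.84 = 0.067902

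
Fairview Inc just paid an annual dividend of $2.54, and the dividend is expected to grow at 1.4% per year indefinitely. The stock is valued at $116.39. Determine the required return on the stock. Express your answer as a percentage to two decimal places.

D₁ = $2.54 × 1.014 = $2.5756
P = D₁/(r − g) ⇒ r = D₁/P + g = $2.5756/$116.39 + 0.014 = 0.022129 + 0.014 = 0.036129

3.61%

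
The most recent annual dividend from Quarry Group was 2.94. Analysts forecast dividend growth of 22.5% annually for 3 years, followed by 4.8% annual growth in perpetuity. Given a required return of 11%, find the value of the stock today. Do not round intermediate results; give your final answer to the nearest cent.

77.57

D_1 = 3.60150
D_2 = 4.41184
D_3 = 5.40450
Terminal value at year 3: TV = D_3×(1+g_2)/(r−g_2) = 5.66392/0.062 = 91.35350
P_0 = D_1/(1+r)^1 + D_2/(1+r)^2 + D_3/(1+r)^3 + TV/(1+r)^3
    = 3.24459 + 3.58075 + 3.95172 + 66.79689 = 77.57396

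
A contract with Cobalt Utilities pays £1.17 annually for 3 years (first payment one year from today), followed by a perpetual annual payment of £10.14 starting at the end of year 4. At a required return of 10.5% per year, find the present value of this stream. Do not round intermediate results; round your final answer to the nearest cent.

PV of 3-year annuity: £1.17 × [1 − (1+0.105)^−3] / 0.105 = 2.88419
Perpetuity value at year 3: £10.14 / 0.105 = 96.57143
PV of perpetuity: 96.57143 / (1+0.105)^3 = 71.57508
Total PV = 2.88419 + 71.57508 = 74.45927

£74.46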